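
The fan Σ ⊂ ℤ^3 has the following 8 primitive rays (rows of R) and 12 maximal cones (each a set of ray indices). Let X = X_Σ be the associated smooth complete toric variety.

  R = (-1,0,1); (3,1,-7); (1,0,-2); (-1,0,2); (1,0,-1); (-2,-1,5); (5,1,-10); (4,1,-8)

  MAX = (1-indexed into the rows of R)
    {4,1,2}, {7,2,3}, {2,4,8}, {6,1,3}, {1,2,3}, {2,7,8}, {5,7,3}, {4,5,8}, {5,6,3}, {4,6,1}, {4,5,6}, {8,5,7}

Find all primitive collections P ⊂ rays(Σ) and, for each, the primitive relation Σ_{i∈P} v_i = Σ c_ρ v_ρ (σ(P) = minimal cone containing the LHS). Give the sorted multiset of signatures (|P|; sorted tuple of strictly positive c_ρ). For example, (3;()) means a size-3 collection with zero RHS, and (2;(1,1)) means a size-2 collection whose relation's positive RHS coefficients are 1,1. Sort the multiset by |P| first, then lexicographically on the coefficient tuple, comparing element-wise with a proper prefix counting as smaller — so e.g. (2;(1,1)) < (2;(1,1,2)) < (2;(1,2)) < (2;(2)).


The 10 primitive collections of Σ (r=8, n=3):

  P = {1,5}:  v_{1} + v_{5} = 0  ⇒ sig = (2;())
  P = {3,4}:  v_{3} + v_{4} = 0  ⇒ sig = (2;())
  P = {1,8}:  v_{1} + v_{8} = v_{2}  ⇒ sig = (2;(1))
  P = {2,5}:  v_{2} + v_{5} = v_{8}  ⇒ sig = (2;(1))
  P = {2,6}:  v_{2} + v_{6} = v_{3}  ⇒ sig = (2;(1))
  P = {3,8}:  v_{3} + v_{8} = v_{7}  ⇒ sig = (2;(1))
  P = {4,7}:  v_{4} + v_{7} = v_{8}  ⇒ sig = (2;(1))
  P = {1,7}:  v_{1} + v_{7} = v_{2} + v_{3}  ⇒ sig = (2;(1,1))
  P = {6,8}:  v_{6} + v_{8} = v_{3} + v_{5}  ⇒ sig = (2;(1,1))
  P = {6,7}:  v_{6} + v_{7} = 2·v_{3} + v_{5}  ⇒ sig = (2;(1,2))

so the primitive-relation signature multiset is
    |P|=2: 10 collections, coeffs (), (), (1), (1), (1), (1), (1), (1,1), (1,1), (1,2)


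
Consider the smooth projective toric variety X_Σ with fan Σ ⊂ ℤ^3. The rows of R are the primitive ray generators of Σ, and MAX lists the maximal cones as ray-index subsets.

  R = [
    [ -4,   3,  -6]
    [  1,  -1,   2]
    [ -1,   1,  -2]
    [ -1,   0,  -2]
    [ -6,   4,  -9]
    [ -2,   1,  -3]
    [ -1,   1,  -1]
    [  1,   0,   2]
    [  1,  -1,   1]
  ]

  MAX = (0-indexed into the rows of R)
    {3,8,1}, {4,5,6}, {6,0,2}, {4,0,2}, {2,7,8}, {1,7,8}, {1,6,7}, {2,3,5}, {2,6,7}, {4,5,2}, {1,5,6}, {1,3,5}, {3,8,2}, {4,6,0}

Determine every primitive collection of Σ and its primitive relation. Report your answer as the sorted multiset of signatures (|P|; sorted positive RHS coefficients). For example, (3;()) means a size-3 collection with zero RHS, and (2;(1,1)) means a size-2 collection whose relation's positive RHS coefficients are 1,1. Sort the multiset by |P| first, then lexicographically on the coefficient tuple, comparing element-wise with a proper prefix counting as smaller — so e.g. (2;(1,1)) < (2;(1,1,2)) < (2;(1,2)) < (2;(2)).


Minimal non-faces — 17 found among 9 rays, 14 max cones:

  • {1,2}:  v_{1} + v_{2} = 0  ⟹  sig = (2;())
  • {3,7}:  v_{3} + v_{7} = 0  ⟹  sig = (2;())
  • {6,8}:  v_{6} + v_{8} = 0  ⟹  sig = (2;())
  • {0,5}:  v_{0} + v_{5} = v_{4}  ⟹  sig = (2;(1))
  • {3,6}:  v_{3} + v_{6} = v_{5}  ⟹  sig = (2;(1))
  • {5,7}:  v_{5} + v_{7} = v_{6}  ⟹  sig = (2;(1))
  • {5,8}:  v_{5} + v_{8} = v_{3}  ⟹  sig = (2;(1))
  • {0,1}:  v_{0} + v_{1} = v_{5} + v_{6}  ⟹  sig = (2;(1,1))
  • {0,8}:  v_{0} + v_{8} = v_{2} + v_{5}  ⟹  sig = (2;(1,1))
  • {4,7}:  v_{4} + v_{7} = v_{0} + v_{6}  ⟹  sig = (2;(1,1))
  • {0,3}:  v_{0} + v_{3} = v_{2} + 2·v_{5}  ⟹  sig = (2;(1,2))
  • {0,7}:  v_{0} + v_{7} = v_{2} + 2·v_{6}  ⟹  sig = (2;(1,2))
  • {1,4}:  v_{1} + v_{4} = 2·v_{5} + v_{6}  ⟹  sig = (2;(1,2))
  • {4,8}:  v_{4} + v_{8} = v_{2} + 2·v_{5}  ⟹  sig = (2;(1,2))
  • {3,4}:  v_{3} + v_{4} = v_{2} + 3·v_{5}  ⟹  sig = (2;(1,3))
  • {2,5,6}:  v_{2} + v_{5} + v_{6} = v_{0}  ⟹  sig = (3;(1))
  • {2,4,6}:  v_{2} + v_{4} + v_{6} = 2·v_{0}  ⟹  sig = (3;(2))

Signatures (|P|; sorted positive RHS coefficients), sorted:
    (2;())
    (2;())
    (2;())
    (2;(1))
    (2;(1))
    (2;(1))
    (2;(1))
    (2;(1,1))
    (2;(1,1))
    (2;(1,1))
    (2;(1,2))
    (2;(1,2))
    (2;(1,2))
    (2;(1,2))
    (2;(1,3))
    (3;(1))
    (3;(2))


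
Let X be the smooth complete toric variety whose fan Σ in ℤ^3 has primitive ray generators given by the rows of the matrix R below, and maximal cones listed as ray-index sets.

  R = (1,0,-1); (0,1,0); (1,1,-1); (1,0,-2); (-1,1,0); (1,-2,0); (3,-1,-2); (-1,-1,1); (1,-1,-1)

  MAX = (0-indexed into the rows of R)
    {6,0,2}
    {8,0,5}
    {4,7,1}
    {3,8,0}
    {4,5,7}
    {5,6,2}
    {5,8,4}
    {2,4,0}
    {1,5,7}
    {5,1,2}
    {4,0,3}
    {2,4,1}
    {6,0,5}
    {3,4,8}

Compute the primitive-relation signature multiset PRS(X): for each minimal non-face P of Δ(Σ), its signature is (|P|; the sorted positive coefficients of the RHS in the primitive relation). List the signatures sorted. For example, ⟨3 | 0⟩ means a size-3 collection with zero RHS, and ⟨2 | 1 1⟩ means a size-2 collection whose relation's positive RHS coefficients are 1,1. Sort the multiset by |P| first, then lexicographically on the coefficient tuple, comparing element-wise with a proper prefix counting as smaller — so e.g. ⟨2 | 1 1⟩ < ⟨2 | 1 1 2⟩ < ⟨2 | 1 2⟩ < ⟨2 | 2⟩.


|primitive collections| = 20. Relations:

  P = {2,7}:  v_{2} + v_{7} = 0  ⇒ sig = ⟨2 | 0⟩
  P = {0,1}:  v_{0} + v_{1} = v_{2}  ⇒ sig = ⟨2 | 1⟩
  P = {1,8}:  v_{1} + v_{8} = v_{0}  ⇒ sig = ⟨2 | 1⟩
  P = {0,7}:  v_{0} + v_{7} = v_{4} + v_{5}  ⇒ sig = ⟨2 | 1 1⟩
  P = {6,7}:  v_{6} + v_{7} = v_{0} + v_{5}  ⇒ sig = ⟨2 | 1 1⟩
  P = {3,7}:  v_{3} + v_{7} = 2·v_{4} + v_{5} + v_{8}  ⇒ sig = ⟨2 | 1 1 2⟩
  P = {1,3}:  v_{1} + v_{3} = 2·v_{0} + v_{4}  ⇒ sig = ⟨2 | 1 2⟩
  P = {1,6}:  v_{1} + v_{6} = 2·v_{2} + v_{5}  ⇒ sig = ⟨2 | 1 2⟩
  P = {2,3}:  v_{2} + v_{3} = 3·v_{0} + v_{4}  ⇒ sig = ⟨2 | 1 3⟩
  P = {3,6}:  v_{3} + v_{6} = 3·v_{0} + v_{8}  ⇒ sig = ⟨2 | 1 3⟩
  P = {6,8}:  v_{6} + v_{8} = 3·v_{0} + v_{5}  ⇒ sig = ⟨2 | 1 3⟩
  P = {2,8}:  v_{2} + v_{8} = 2·v_{0}  ⇒ sig = ⟨2 | 2⟩
  P = {3,5}:  v_{3} + v_{5} = 2·v_{8}  ⇒ sig = ⟨2 | 2⟩
  P = {4,6}:  v_{4} + v_{6} = 2·v_{0}  ⇒ sig = ⟨2 | 2⟩
  P = {7,8}:  v_{7} + v_{8} = 2·v_{4} + 2·v_{5}  ⇒ sig = ⟨2 | 2 2⟩
  P = {1,4,5}:  v_{1} + v_{4} + v_{5} = 0  ⇒ sig = ⟨3 | 0⟩
  P = {0,2,5}:  v_{0} + v_{2} + v_{5} = v_{6}  ⇒ sig = ⟨3 | 1⟩
  P = {0,4,5}:  v_{0} + v_{4} + v_{5} = v_{8}  ⇒ sig = ⟨3 | 1⟩
  P = {0,4,8}:  v_{0} + v_{4} + v_{8} = v_{3}  ⇒ sig = ⟨3 | 1⟩
  P = {2,4,5}:  v_{2} + v_{4} + v_{5} = v_{0}  ⇒ sig = ⟨3 | 1⟩

Sorted signature multiset PRS(X):
{ ⟨2 | 0⟩,  ⟨2 | 1⟩ ×2,  ⟨2 | 1 1⟩ ×2,  ⟨2 | 1 1 2⟩,  ⟨2 | 1 2⟩ ×2,  ⟨2 | 1 3⟩ ×3,  ⟨2 | 2⟩ ×3,  ⟨2 | 2 2⟩,  ⟨3 | 0⟩,  ⟨3 | 1⟩ ×4 }


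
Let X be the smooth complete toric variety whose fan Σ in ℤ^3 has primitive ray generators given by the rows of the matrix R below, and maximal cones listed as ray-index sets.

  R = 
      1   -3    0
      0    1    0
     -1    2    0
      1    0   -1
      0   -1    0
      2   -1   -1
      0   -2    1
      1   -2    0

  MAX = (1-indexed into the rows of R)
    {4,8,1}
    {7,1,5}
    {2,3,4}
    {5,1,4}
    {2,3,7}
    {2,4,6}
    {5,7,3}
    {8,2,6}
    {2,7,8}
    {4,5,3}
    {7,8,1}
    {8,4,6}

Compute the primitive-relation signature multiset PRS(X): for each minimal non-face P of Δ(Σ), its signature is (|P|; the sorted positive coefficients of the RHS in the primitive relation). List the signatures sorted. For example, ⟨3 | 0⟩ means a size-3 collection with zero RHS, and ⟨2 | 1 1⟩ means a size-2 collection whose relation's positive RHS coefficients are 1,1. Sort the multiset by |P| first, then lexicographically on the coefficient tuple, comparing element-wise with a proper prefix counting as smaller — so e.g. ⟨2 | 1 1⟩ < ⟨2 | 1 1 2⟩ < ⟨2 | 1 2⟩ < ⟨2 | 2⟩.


Minimal non-faces — 11 found among 8 rays, 12 max cones:

  {2,5}:  v_{2} + v_{5} = 0  ⇒ sig = ⟨2 | 0⟩
  {3,8}:  v_{3} + v_{8} = 0  ⇒ sig = ⟨2 | 0⟩
  {1,2}:  v_{1} + v_{2} = v_{8}  ⇒ sig = ⟨2 | 1⟩
  {1,3}:  v_{1} + v_{3} = v_{5}  ⇒ sig = ⟨2 | 1⟩
  {4,7}:  v_{4} + v_{7} = v_{8}  ⇒ sig = ⟨2 | 1⟩
  {5,8}:  v_{5} + v_{8} = v_{1}  ⇒ sig = ⟨2 | 1⟩
  {3,6}:  v_{3} + v_{6} = v_{2} + v_{4}  ⇒ sig = ⟨2 | 1 1⟩
  {5,6}:  v_{5} + v_{6} = v_{4} + v_{8}  ⇒ sig = ⟨2 | 1 1⟩
  {1,6}:  v_{1} + v_{6} = v_{4} + 2·v_{8}  ⇒ sig = ⟨2 | 1 2⟩
  {6,7}:  v_{6} + v_{7} = v_{2} + 2·v_{8}  ⇒ sig = ⟨2 | 1 2⟩
  {2,4,8}:  v_{2} + v_{4} + v_{8} = v_{6}  ⇒ sig = ⟨3 | 1⟩

Signatures (|P|; sorted positive RHS coefficients), sorted:
[⟨2 | 0⟩, ⟨2 | 0⟩, ⟨2 | 1⟩, ⟨2 | 1⟩, ⟨2 | 1⟩, ⟨2 | 1⟩, ⟨2 | 1 1⟩, ⟨2 | 1 1⟩, ⟨2 | 1 2⟩, ⟨2 | 1 2⟩, ⟨3 | 1⟩]


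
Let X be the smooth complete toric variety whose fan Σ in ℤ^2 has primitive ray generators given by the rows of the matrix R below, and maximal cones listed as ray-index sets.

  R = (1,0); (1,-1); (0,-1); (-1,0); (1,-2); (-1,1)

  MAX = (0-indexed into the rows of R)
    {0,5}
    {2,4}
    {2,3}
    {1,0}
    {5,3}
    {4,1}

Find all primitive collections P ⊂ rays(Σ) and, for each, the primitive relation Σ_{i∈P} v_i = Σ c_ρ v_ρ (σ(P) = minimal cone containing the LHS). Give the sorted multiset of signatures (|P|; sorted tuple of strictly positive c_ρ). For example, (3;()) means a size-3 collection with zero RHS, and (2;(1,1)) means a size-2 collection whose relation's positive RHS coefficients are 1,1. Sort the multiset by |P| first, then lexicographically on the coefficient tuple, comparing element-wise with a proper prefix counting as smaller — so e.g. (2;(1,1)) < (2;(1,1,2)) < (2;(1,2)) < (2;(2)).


Δ(Σ) — 6 vertices, 9 min non-faces:

  P = {0,3}:  v_{0} + v_{3} = 0  so sig = (2;())
  P = {1,5}:  v_{1} + v_{5} = 0  so sig = (2;())
  P = {0,2}:  v_{0} + v_{2} = v_{1}  so sig = (2;(1))
  P = {1,2}:  v_{1} + v_{2} = v_{4}  so sig = (2;(1))
  P = {1,3}:  v_{1} + v_{3} = v_{2}  so sig = (2;(1))
  P = {2,5}:  v_{2} + v_{5} = v_{3}  so sig = (2;(1))
  P = {4,5}:  v_{4} + v_{5} = v_{2}  so sig = (2;(1))
  P = {0,4}:  v_{0} + v_{4} = 2·v_{1}  so sig = (2;(2))
  P = {3,4}:  v_{3} + v_{4} = 2·v_{2}  so sig = (2;(2))

Sorted signature multiset PRS(X):
{ (2;()) ×2,  (2;(1)) ×5,  (2;(2)) ×2 }


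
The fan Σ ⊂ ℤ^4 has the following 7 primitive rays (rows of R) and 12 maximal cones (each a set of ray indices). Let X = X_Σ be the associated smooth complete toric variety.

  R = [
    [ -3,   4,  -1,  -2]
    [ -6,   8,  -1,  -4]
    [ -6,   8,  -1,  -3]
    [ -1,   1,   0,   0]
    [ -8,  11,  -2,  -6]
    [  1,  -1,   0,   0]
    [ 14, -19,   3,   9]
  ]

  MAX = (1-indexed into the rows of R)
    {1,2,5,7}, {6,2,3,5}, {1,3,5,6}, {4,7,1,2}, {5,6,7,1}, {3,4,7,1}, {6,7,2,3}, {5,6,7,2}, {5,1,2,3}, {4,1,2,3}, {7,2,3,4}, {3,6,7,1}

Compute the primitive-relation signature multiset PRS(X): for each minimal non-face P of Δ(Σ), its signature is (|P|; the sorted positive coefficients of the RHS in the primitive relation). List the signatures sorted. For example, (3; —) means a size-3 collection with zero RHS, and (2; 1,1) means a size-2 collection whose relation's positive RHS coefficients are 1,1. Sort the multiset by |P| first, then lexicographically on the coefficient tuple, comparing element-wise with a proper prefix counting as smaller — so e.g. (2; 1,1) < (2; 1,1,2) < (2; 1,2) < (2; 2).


5 minimal non-faces of Δ(Σ) (on 7 rays):

  {4,6}:  v_{4} + v_{6} = 0 ; sig = (2; —)
  {4,5}:  v_{4} + v_{5} = v_{1} + v_{2} ; sig = (2; 1,1)
  {3,5,7}:  v_{3} + v_{5} + v_{7} = 0 ; sig = (3; —)
  {1,2,6}:  v_{1} + v_{2} + v_{6} = v_{5} ; sig = (3; 1)
  {1,2,3,7}:  v_{1} + v_{2} + v_{3} + v_{7} = v_{4} ; sig = (4; 1)

Hence PRS(X_Σ) =
{ (2; —),  (2; 1,1),  (3; —),  (3; 1),  (4; 1) }


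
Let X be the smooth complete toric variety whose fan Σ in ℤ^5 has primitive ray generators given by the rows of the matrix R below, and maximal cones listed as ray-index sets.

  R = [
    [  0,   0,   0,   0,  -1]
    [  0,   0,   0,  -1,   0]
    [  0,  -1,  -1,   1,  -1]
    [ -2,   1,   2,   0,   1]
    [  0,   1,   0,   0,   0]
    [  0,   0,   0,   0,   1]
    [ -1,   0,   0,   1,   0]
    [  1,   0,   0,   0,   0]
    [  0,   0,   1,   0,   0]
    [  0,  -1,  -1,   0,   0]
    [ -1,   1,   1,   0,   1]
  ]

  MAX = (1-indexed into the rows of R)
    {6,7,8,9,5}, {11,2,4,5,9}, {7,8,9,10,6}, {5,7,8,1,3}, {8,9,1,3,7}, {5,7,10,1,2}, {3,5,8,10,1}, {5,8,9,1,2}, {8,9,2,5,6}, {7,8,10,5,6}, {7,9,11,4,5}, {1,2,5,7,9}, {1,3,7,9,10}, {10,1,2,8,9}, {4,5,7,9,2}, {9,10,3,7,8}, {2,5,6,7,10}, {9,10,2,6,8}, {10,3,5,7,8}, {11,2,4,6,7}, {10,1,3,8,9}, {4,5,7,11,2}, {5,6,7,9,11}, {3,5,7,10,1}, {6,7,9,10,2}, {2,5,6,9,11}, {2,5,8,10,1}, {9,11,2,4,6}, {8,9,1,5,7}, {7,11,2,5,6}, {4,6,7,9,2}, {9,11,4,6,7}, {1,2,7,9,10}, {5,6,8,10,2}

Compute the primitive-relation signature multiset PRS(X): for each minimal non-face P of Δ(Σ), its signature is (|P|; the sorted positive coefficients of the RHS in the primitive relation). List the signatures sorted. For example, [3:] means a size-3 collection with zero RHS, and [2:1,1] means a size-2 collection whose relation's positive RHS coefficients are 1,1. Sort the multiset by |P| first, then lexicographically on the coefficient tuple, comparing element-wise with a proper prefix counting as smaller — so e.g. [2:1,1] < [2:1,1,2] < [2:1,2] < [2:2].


18 minimal non-faces of Δ(Σ) (on 11 rays):

  • {1,6}:  v_{1} + v_{6} = 0  ⇒ sig = [2:]
  • {3,11}:  v_{3} + v_{11} = v_{7}  ⇒ sig = [2:1]
  • {2,3}:  v_{2} + v_{3} = v_{1} + v_{10}  ⇒ sig = [2:1,1]
  • {4,8}:  v_{4} + v_{8} = v_{9} + v_{11}  ⇒ sig = [2:1,1]
  • {3,6}:  v_{3} + v_{6} = v_{7} + v_{8} + v_{10}  ⇒ sig = [2:1,1,1]
  • {8,11}:  v_{8} + v_{11} = v_{5} + v_{6} + v_{9}  ⇒ sig = [2:1,1,1]
  • {10,11}:  v_{10} + v_{11} = v_{2} + v_{6} + v_{7}  ⇒ sig = [2:1,1,1]
  • {1,11}:  v_{1} + v_{11} = v_{2} + v_{5} + v_{7} + v_{9}  ⇒ sig = [2:1,1,1,1]
  • {3,4}:  v_{3} + v_{4} = v_{2} + 2·v_{7} + v_{9}  ⇒ sig = [2:1,1,2]
  • {4,10}:  v_{4} + v_{10} = 2·v_{2} + v_{6} + 2·v_{7} + v_{9}  ⇒ sig = [2:1,1,2,2]
  • {1,4}:  v_{1} + v_{4} = 2·v_{2} + v_{5} + 2·v_{7} + 2·v_{9}  ⇒ sig = [2:1,2,2,2]
  • {2,7,8}:  v_{2} + v_{7} + v_{8} = 0  ⇒ sig = [3:]
  • {5,9,10}:  v_{5} + v_{9} + v_{10} = 0  ⇒ sig = [3:]
  • {3,5,9}:  v_{3} + v_{5} + v_{9} = v_{1} + v_{7} + v_{8}  ⇒ sig = [3:1,1,1]
  • {4,5,6}:  v_{4} + v_{5} + v_{6} = 2·v_{11}  ⇒ sig = [3:2]
  • {1,7,8,10}:  v_{1} + v_{7} + v_{8} + v_{10} = v_{3}  ⇒ sig = [4:1]
  • {2,7,9,11}:  v_{2} + v_{7} + v_{9} + v_{11} = v_{4}  ⇒ sig = [4:1]
  • {2,5,6,7,9}:  v_{2} + v_{5} + v_{6} + v_{7} + v_{9} = v_{11}  ⇒ sig = [5:1]

Sorted signature multiset PRS(X):
[[2:], [2:1], [2:1,1], [2:1,1], [2:1,1,1], [2:1,1,1], [2:1,1,1], [2:1,1,1,1], [2:1,1,2], [2:1,1,2,2], [2:1,2,2,2], [3:], [3:], [3:1,1,1], [3:2], [4:1], [4:1], [5:1]]


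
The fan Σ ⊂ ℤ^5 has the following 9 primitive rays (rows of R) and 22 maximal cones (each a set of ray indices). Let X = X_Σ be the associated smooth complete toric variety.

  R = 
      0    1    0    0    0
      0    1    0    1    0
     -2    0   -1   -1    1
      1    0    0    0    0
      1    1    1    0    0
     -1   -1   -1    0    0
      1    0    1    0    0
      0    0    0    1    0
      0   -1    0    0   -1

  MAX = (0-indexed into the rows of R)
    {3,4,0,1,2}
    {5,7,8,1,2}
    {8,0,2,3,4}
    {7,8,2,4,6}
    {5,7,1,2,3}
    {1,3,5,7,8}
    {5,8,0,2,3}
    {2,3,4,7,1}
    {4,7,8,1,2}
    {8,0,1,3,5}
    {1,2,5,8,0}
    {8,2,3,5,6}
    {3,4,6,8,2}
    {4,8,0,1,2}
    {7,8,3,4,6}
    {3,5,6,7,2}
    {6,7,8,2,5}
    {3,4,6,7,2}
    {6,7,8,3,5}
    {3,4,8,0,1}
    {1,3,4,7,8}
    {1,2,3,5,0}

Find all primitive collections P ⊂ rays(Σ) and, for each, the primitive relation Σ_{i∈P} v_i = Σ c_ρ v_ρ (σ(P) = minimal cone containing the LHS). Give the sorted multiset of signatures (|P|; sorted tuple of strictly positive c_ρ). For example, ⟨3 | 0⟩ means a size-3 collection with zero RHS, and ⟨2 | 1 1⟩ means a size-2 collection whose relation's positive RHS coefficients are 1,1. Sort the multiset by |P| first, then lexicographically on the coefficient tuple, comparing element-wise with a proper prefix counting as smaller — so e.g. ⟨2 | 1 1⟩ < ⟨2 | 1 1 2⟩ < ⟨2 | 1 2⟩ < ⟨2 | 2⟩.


Minimal non-faces — 6 found among 9 rays, 22 max cones:

  {4,5}:  v_{4} + v_{5} = 0  ⇒ sig = ⟨2 | 0⟩
  {0,6}:  v_{0} + v_{6} = v_{4}  ⇒ sig = ⟨2 | 1⟩
  {0,7}:  v_{0} + v_{7} = v_{1}  ⇒ sig = ⟨2 | 1⟩
  {1,6}:  v_{1} + v_{6} = v_{4} + v_{7}  ⇒ sig = ⟨2 | 1 1⟩
  {2,3,7,8}:  v_{2} + v_{3} + v_{7} + v_{8} = v_{5}  ⇒ sig = ⟨4 | 1⟩
  {1,2,3,8}:  v_{1} + v_{2} + v_{3} + v_{8} = v_{0} + v_{5}  ⇒ sig = ⟨4 | 1 1⟩

Signatures (|P|; sorted positive RHS coefficients), sorted:
    |P|=2: 4 collections, coeffs (), (1), (1), (1,1)
    |P|=4: 2 collections, coeffs (1), (1,1)


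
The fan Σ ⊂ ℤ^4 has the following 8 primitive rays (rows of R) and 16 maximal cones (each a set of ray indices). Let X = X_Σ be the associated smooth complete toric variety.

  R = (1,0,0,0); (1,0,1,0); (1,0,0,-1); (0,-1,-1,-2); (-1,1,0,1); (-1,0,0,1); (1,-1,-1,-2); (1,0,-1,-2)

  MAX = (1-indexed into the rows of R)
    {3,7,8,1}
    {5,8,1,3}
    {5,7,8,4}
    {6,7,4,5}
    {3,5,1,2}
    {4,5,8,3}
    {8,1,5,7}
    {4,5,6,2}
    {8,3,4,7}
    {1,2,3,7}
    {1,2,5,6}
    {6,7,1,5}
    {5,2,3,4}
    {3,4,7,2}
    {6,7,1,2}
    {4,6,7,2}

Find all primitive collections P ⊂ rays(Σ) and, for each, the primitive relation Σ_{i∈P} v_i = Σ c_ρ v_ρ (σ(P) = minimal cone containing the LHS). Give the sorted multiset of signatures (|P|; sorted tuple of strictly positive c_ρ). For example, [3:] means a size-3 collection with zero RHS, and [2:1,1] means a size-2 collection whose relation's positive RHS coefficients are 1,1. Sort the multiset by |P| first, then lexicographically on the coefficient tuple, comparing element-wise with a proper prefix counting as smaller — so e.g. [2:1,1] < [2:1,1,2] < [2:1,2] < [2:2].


Δ(Σ) — 8 vertices, 6 min non-faces:

  P={3,6}:  v_{3} + v_{6} = 0  ⇒ sig = [2:]
  P={1,4}:  v_{1} + v_{4} = v_{7}  ⇒ sig = [2:1]
  P={6,8}:  v_{6} + v_{8} = v_{5} + v_{7}  ⇒ sig = [2:1,1]
  P={2,8}:  v_{2} + v_{8} = 2·v_{3}  ⇒ sig = [2:2]
  P={2,5,7}:  v_{2} + v_{5} + v_{7} = v_{3}  ⇒ sig = [3:1]
  P={3,5,7}:  v_{3} + v_{5} + v_{7} = v_{8}  ⇒ sig = [3:1]

Hence PRS(X_Σ) =
    |P|=2: 4 collections, coeffs (), (1), (1,1), (2)
    |P|=3: 2 collections, coeffs (1), (1)


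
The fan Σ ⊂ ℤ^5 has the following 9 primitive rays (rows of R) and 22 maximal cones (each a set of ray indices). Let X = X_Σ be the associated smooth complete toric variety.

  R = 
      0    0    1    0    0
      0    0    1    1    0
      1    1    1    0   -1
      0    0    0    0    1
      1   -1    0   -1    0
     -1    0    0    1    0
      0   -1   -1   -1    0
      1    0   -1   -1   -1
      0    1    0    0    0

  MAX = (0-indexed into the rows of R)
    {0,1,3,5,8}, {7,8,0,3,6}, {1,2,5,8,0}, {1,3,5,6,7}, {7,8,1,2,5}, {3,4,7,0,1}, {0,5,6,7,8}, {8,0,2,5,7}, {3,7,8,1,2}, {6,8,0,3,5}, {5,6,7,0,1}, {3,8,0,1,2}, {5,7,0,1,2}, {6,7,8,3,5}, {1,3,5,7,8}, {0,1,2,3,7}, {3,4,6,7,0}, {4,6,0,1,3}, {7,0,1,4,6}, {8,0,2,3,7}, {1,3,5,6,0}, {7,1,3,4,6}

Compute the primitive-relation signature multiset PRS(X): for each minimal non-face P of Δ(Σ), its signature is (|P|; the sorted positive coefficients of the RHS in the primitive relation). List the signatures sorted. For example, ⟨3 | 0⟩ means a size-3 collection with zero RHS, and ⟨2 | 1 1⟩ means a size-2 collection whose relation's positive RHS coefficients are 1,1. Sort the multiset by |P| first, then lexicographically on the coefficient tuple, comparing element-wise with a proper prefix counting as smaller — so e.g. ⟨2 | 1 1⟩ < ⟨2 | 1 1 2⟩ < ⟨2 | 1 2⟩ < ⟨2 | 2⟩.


Δ(Σ) — 9 vertices, 9 min non-faces:

  P = {2,6}:  v_{2} + v_{6} = v_{0} + v_{7}  ⟹  sig = ⟨2 | 1 1⟩
  P = {4,5}:  v_{4} + v_{5} = v_{1} + v_{6}  ⟹  sig = ⟨2 | 1 1⟩
  P = {4,8}:  v_{4} + v_{8} = v_{0} + v_{3} + v_{7}  ⟹  sig = ⟨2 | 1 1 1⟩
  P = {2,4}:  v_{2} + v_{4} = 2·v_{0} + v_{1} + v_{3} + 2·v_{7}  ⟹  sig = ⟨2 | 1 1 2 2⟩
  P = {1,6,8}:  v_{1} + v_{6} + v_{8} = 0  ⟹  sig = ⟨3 | 0⟩
  P = {2,3,5}:  v_{2} + v_{3} + v_{5} = v_{1} + v_{8}  ⟹  sig = ⟨3 | 1 1⟩
  P = {0,3,5,7}:  v_{0} + v_{3} + v_{5} + v_{7} = 0  ⟹  sig = ⟨4 | 0⟩
  P = {0,1,7,8}:  v_{0} + v_{1} + v_{7} + v_{8} = v_{2}  ⟹  sig = ⟨4 | 1⟩
  P = {0,1,3,6,7}:  v_{0} + v_{1} + v_{3} + v_{6} + v_{7} = v_{4}  ⟹  sig = ⟨5 | 1⟩

Signatures (|P|; sorted positive RHS coefficients), sorted:
{ ⟨2 | 1 1⟩ ×2,  ⟨2 | 1 1 1⟩,  ⟨2 | 1 1 2 2⟩,  ⟨3 | 0⟩,  ⟨3 | 1 1⟩,  ⟨4 | 0⟩,  ⟨4 | 1⟩,  ⟨5 | 1⟩ }


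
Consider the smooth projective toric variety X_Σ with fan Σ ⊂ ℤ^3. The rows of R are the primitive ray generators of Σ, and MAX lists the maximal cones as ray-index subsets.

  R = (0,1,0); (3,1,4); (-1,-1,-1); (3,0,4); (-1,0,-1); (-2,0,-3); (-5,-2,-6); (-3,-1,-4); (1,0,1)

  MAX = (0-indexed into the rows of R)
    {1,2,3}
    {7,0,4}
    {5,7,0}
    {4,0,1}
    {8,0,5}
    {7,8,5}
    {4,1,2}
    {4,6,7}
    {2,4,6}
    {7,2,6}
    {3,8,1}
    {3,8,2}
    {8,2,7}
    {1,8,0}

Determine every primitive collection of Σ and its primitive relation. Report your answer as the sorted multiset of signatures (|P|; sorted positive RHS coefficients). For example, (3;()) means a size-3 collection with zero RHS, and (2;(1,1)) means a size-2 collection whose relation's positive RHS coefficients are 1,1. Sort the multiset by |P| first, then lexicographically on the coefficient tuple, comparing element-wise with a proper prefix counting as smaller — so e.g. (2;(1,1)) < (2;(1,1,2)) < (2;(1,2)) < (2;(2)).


Δ(Σ) — 9 vertices, 18 min non-faces:

  {1,7}:  v_{1} + v_{7} = 0  →  sig = (2;())
  {4,8}:  v_{4} + v_{8} = 0  →  sig = (2;())
  {0,2}:  v_{0} + v_{2} = v_{4}  →  sig = (2;(1))
  {0,3}:  v_{0} + v_{3} = v_{1}  →  sig = (2;(1))
  {2,5}:  v_{2} + v_{5} = v_{7}  →  sig = (2;(1))
  {3,5}:  v_{3} + v_{5} = v_{8}  →  sig = (2;(1))
  {1,5}:  v_{1} + v_{5} = v_{0} + v_{8}  →  sig = (2;(1,1))
  {1,6}:  v_{1} + v_{6} = v_{2} + v_{4}  →  sig = (2;(1,1))
  {3,4}:  v_{3} + v_{4} = v_{1} + v_{2}  →  sig = (2;(1,1))
  {3,7}:  v_{3} + v_{7} = v_{2} + v_{8}  →  sig = (2;(1,1))
  {4,5}:  v_{4} + v_{5} = v_{0} + v_{7}  →  sig = (2;(1,1))
  {6,8}:  v_{6} + v_{8} = v_{2} + v_{7}  →  sig = (2;(1,1))
  {0,6}:  v_{0} + v_{6} = 2·v_{4} + v_{7}  →  sig = (2;(1,2))
  {5,6}:  v_{5} + v_{6} = v_{4} + 2·v_{7}  →  sig = (2;(1,2))
  {3,6}:  v_{3} + v_{6} = 2·v_{2}  →  sig = (2;(2))
  {0,7,8}:  v_{0} + v_{7} + v_{8} = v_{5}  →  sig = (3;(1))
  {1,2,8}:  v_{1} + v_{2} + v_{8} = v_{3}  →  sig = (3;(1))
  {2,4,7}:  v_{2} + v_{4} + v_{7} = v_{6}  →  sig = (3;(1))

Hence PRS(X_Σ) =
[(2;()), (2;()), (2;(1)), (2;(1)), (2;(1)), (2;(1)), (2;(1,1)), (2;(1,1)), (2;(1,1)), (2;(1,1)), (2;(1,1)), (2;(1,1)), (2;(1,2)), (2;(1,2)), (2;(2)), (3;(1)), (3;(1)), (3;(1))]


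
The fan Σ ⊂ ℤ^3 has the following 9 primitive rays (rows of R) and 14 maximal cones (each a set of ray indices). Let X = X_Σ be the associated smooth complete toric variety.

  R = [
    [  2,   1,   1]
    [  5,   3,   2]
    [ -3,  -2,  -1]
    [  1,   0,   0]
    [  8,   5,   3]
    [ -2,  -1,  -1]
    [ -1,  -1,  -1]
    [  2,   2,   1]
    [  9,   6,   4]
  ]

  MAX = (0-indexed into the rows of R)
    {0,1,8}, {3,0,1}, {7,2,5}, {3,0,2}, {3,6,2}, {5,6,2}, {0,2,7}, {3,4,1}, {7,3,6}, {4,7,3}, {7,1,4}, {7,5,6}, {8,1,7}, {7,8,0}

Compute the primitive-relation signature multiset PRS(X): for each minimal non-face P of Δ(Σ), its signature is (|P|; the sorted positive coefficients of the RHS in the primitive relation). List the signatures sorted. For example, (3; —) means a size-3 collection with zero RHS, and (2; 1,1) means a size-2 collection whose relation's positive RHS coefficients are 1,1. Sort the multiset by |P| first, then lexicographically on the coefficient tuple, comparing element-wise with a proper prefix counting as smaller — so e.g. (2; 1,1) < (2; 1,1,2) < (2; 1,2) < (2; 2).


Primitive collections (20):

  {0,5}:  v_{0} + v_{5} = 0  ⟹  sig = (2; —)
  {0,6}:  v_{0} + v_{6} = v_{3}  ⟹  sig = (2; 1)
  {1,2}:  v_{1} + v_{2} = v_{0}  ⟹  sig = (2; 1)
  {2,4}:  v_{2} + v_{4} = v_{1}  ⟹  sig = (2; 1)
  {3,5}:  v_{3} + v_{5} = v_{6}  ⟹  sig = (2; 1)
  {6,8}:  v_{6} + v_{8} = v_{4}  ⟹  sig = (2; 1)
  {1,5}:  v_{1} + v_{5} = v_{3} + v_{7}  ⟹  sig = (2; 1,1)
  {5,8}:  v_{5} + v_{8} = v_{1} + v_{7}  ⟹  sig = (2; 1,1)
  {1,6}:  v_{1} + v_{6} = 2·v_{3} + v_{7}  ⟹  sig = (2; 1,2)
  {2,8}:  v_{2} + v_{8} = 2·v_{0} + v_{7}  ⟹  sig = (2; 1,2)
  {4,8}:  v_{4} + v_{8} = 3·v_{1} + v_{7}  ⟹  sig = (2; 1,3)
  {0,4}:  v_{0} + v_{4} = 2·v_{1}  ⟹  sig = (2; 2)
  {3,8}:  v_{3} + v_{8} = 2·v_{1}  ⟹  sig = (2; 2)
  {4,5}:  v_{4} + v_{5} = 2·v_{3} + 2·v_{7}  ⟹  sig = (2; 2,2)
  {4,6}:  v_{4} + v_{6} = 3·v_{3} + 2·v_{7}  ⟹  sig = (2; 2,3)
  {2,3,7}:  v_{2} + v_{3} + v_{7} = 0  ⟹  sig = (3; —)
  {0,1,7}:  v_{0} + v_{1} + v_{7} = v_{8}  ⟹  sig = (3; 1)
  {0,3,7}:  v_{0} + v_{3} + v_{7} = v_{1}  ⟹  sig = (3; 1)
  {1,3,7}:  v_{1} + v_{3} + v_{7} = v_{4}  ⟹  sig = (3; 1)
  {2,6,7}:  v_{2} + v_{6} + v_{7} = v_{5}  ⟹  sig = (3; 1)

Sorted signature multiset PRS(X):
{ (2; —),  (2; 1) ×5,  (2; 1,1) ×2,  (2; 1,2) ×2,  (2; 1,3),  (2; 2) ×2,  (2; 2,2),  (2; 2,3),  (3; —),  (3; 1) ×4 }


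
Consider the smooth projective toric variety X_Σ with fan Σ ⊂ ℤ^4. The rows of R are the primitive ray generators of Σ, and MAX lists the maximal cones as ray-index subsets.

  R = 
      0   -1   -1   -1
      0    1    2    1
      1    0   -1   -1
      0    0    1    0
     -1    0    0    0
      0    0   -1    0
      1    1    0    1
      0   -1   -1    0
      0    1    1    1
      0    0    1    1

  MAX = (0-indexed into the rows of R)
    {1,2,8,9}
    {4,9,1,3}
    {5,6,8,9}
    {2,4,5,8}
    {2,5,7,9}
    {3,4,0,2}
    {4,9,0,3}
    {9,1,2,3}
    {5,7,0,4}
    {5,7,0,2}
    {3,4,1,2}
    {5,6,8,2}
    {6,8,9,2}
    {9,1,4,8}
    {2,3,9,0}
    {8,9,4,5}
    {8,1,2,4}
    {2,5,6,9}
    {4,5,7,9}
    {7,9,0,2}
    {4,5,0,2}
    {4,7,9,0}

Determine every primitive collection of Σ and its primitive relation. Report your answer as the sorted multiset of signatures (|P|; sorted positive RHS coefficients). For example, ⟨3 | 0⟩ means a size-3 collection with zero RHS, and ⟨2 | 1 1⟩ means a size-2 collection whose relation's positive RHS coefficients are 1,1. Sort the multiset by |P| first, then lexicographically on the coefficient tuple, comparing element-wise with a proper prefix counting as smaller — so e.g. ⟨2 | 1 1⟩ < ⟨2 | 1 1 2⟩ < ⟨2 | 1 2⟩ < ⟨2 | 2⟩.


|primitive collections| = 17. Relations:

  P = {0,8}:  v_{0} + v_{8} = 0 — sig = ⟨2 | 0⟩
  P = {3,5}:  v_{3} + v_{5} = 0 — sig = ⟨2 | 0⟩
  P = {0,1}:  v_{0} + v_{1} = v_{3} — sig = ⟨2 | 1⟩
  P = {1,5}:  v_{1} + v_{5} = v_{8} — sig = ⟨2 | 1⟩
  P = {1,7}:  v_{1} + v_{7} = v_{9} — sig = ⟨2 | 1⟩
  P = {3,8}:  v_{3} + v_{8} = v_{1} — sig = ⟨2 | 1⟩
  P = {3,7}:  v_{3} + v_{7} = v_{0} + v_{9} — sig = ⟨2 | 1 1⟩
  P = {4,6}:  v_{4} + v_{6} = v_{5} + v_{8} — sig = ⟨2 | 1 1⟩
  P = {7,8}:  v_{7} + v_{8} = v_{5} + v_{9} — sig = ⟨2 | 1 1⟩
  P = {0,6}:  v_{0} + v_{6} = v_{2} + v_{5} + v_{9} — sig = ⟨2 | 1 1 1⟩
  P = {3,6}:  v_{3} + v_{6} = v_{2} + v_{8} + v_{9} — sig = ⟨2 | 1 1 1⟩
  P = {1,6}:  v_{1} + v_{6} = v_{2} + 2·v_{8} + v_{9} — sig = ⟨2 | 1 1 2⟩
  P = {6,7}:  v_{6} + v_{7} = v_{2} + 2·v_{5} + 2·v_{9} — sig = ⟨2 | 1 2 2⟩
  P = {2,4,9}:  v_{2} + v_{4} + v_{9} = 0 — sig = ⟨3 | 0⟩
  P = {0,5,9}:  v_{0} + v_{5} + v_{9} = v_{7} — sig = ⟨3 | 1⟩
  P = {2,4,7}:  v_{2} + v_{4} + v_{7} = v_{0} + v_{5} — sig = ⟨3 | 1 1⟩
  P = {2,5,8,9}:  v_{2} + v_{5} + v_{8} + v_{9} = v_{6} — sig = ⟨4 | 1⟩

Hence PRS(X_Σ) =
{ ⟨2 | 0⟩ ×2,  ⟨2 | 1⟩ ×4,  ⟨2 | 1 1⟩ ×3,  ⟨2 | 1 1 1⟩ ×2,  ⟨2 | 1 1 2⟩,  ⟨2 | 1 2 2⟩,  ⟨3 | 0⟩,  ⟨3 | 1⟩,  ⟨3 | 1 1⟩,  ⟨4 | 1⟩ }


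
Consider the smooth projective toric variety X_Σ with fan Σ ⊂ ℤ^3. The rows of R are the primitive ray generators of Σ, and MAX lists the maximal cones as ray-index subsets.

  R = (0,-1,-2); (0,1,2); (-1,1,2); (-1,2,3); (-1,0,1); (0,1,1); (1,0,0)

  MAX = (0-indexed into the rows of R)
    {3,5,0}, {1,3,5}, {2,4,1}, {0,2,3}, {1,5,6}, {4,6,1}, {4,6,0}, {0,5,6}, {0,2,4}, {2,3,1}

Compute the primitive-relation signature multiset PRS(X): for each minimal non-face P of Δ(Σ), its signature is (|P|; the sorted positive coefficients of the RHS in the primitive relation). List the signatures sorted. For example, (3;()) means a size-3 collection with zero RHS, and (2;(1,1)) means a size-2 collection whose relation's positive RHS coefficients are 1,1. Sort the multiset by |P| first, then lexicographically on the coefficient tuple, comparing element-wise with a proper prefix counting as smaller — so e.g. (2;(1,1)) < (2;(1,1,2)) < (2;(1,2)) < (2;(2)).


6 minimal non-faces of Δ(Σ) (on 7 rays):

  P = {0,1}:  v_{0} + v_{1} = 0  →  sig = (2;())
  P = {2,5}:  v_{2} + v_{5} = v_{3}  →  sig = (2;(1))
  P = {2,6}:  v_{2} + v_{6} = v_{1}  →  sig = (2;(1))
  P = {4,5}:  v_{4} + v_{5} = v_{2}  →  sig = (2;(1))
  P = {3,6}:  v_{3} + v_{6} = v_{1} + v_{5}  →  sig = (2;(1,1))
  P = {3,4}:  v_{3} + v_{4} = 2·v_{2}  →  sig = (2;(2))

so the primitive-relation signature multiset is
{ (2;()),  (2;(1)) ×3,  (2;(1,1)),  (2;(2)) }


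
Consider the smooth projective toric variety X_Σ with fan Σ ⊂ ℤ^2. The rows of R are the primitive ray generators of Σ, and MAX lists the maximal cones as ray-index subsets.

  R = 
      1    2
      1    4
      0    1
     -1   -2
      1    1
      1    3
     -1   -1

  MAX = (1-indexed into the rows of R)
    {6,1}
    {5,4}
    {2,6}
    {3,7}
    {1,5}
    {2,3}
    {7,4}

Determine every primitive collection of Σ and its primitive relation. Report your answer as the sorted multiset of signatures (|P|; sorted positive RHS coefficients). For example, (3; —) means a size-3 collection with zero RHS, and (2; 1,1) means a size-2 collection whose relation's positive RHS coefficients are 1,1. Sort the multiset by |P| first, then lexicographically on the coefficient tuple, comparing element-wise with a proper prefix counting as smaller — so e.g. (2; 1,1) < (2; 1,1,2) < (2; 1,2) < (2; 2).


Minimal non-faces — 14 found among 7 rays, 7 max cones:

  P={1,4}:  v_{1} + v_{4} = 0  →  sig = (2; —)
  P={5,7}:  v_{5} + v_{7} = 0  →  sig = (2; —)
  P={1,3}:  v_{1} + v_{3} = v_{6}  →  sig = (2; 1)
  P={1,7}:  v_{1} + v_{7} = v_{3}  →  sig = (2; 1)
  P={3,4}:  v_{3} + v_{4} = v_{7}  →  sig = (2; 1)
  P={3,5}:  v_{3} + v_{5} = v_{1}  →  sig = (2; 1)
  P={3,6}:  v_{3} + v_{6} = v_{2}  →  sig = (2; 1)
  P={4,6}:  v_{4} + v_{6} = v_{3}  →  sig = (2; 1)
  P={2,5}:  v_{2} + v_{5} = v_{1} + v_{6}  →  sig = (2; 1,1)
  P={1,2}:  v_{1} + v_{2} = 2·v_{6}  →  sig = (2; 2)
  P={2,4}:  v_{2} + v_{4} = 2·v_{3}  →  sig = (2; 2)
  P={5,6}:  v_{5} + v_{6} = 2·v_{1}  →  sig = (2; 2)
  P={6,7}:  v_{6} + v_{7} = 2·v_{3}  →  sig = (2; 2)
  P={2,7}:  v_{2} + v_{7} = 3·v_{3}  →  sig = (2; 3)

Hence PRS(X_Σ) =
    |P|=2: 14 collections, coeffs (), (), (1), (1), (1), (1), (1), (1), (1,1), (2), (2), (2), (2), (3)


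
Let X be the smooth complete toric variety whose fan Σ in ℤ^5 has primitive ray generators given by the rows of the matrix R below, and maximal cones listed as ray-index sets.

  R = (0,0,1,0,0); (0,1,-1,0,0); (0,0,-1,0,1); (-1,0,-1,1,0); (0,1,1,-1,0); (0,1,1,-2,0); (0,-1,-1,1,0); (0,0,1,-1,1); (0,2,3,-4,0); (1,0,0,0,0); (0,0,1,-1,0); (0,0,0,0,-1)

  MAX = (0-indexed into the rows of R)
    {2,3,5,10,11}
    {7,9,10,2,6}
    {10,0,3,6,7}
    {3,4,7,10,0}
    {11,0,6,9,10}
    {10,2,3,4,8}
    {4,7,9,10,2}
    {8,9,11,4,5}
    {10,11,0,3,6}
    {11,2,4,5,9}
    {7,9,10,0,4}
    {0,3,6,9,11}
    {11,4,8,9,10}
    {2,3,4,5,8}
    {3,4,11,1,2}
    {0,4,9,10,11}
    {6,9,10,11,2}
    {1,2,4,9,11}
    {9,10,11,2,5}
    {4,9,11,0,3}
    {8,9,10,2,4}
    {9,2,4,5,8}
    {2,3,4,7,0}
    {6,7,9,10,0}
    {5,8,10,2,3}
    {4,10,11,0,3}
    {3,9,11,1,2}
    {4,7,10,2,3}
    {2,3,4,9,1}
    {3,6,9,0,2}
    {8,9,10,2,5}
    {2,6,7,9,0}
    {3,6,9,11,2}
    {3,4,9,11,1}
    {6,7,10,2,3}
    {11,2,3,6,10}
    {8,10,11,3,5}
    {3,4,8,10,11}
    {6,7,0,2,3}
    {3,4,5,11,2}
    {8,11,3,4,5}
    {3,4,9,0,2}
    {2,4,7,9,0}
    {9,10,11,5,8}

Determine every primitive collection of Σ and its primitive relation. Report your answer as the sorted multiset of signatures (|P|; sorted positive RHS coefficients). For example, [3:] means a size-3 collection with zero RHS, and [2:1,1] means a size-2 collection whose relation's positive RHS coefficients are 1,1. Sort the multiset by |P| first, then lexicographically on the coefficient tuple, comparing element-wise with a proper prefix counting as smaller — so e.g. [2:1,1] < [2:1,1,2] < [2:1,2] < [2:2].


Minimal non-faces — 24 found among 12 rays, 44 max cones:

  P={4,6}:  v_{4} + v_{6} = 0  so sig = [2:]
  P={7,11}:  v_{7} + v_{11} = v_{10}  so sig = [2:1]
  P={0,5}:  v_{0} + v_{5} = v_{4} + v_{10}  so sig = [2:1,1]
  P={1,7}:  v_{1} + v_{7} = v_{2} + v_{4}  so sig = [2:1,1]
  P={6,8}:  v_{6} + v_{8} = v_{5} + v_{10}  so sig = [2:1,1]
  P={0,1}:  v_{0} + v_{1} = v_{3} + v_{4} + v_{9}  so sig = [2:1,1,1]
  P={1,10}:  v_{1} + v_{10} = v_{2} + v_{4} + v_{11}  so sig = [2:1,1,1]
  P={5,6}:  v_{5} + v_{6} = v_{2} + v_{10} + v_{11}  so sig = [2:1,1,1]
  P={1,6}:  v_{1} + v_{6} = v_{2} + v_{3} + v_{9} + v_{11}  so sig = [2:1,1,1,1]
  P={1,8}:  v_{1} + v_{8} = v_{2} + 2·v_{4} + v_{5} + v_{11}  so sig = [2:1,1,1,2]
  P={5,7}:  v_{5} + v_{7} = v_{2} + v_{4} + 2·v_{10}  so sig = [2:1,1,2]
  P={7,8}:  v_{7} + v_{8} = v_{2} + 2·v_{4} + 3·v_{10}  so sig = [2:1,2,3]
  P={0,8}:  v_{0} + v_{8} = 2·v_{4} + 2·v_{10}  so sig = [2:2,2]
  P={1,5}:  v_{1} + v_{5} = 2·v_{2} + 2·v_{4} + 2·v_{11}  so sig = [2:2,2,2]
  P={0,2,11}:  v_{0} + v_{2} + v_{11} = 0  so sig = [3:]
  P={3,9,10}:  v_{3} + v_{9} + v_{10} = 0  so sig = [3:]
  P={0,2,10}:  v_{0} + v_{2} + v_{10} = v_{7}  so sig = [3:1]
  P={4,5,10}:  v_{4} + v_{5} + v_{10} = v_{8}  so sig = [3:1]
  P={3,7,9}:  v_{3} + v_{7} + v_{9} = v_{0} + v_{2}  so sig = [3:1,1]
  P={3,8,9}:  v_{3} + v_{8} + v_{9} = v_{4} + v_{5}  so sig = [3:1,1]
  P={3,5,9}:  v_{3} + v_{5} + v_{9} = v_{2} + v_{4} + v_{11}  so sig = [3:1,1,1]
  P={2,8,11}:  v_{2} + v_{8} + v_{11} = 2·v_{5}  so sig = [3:2]
  P={2,4,10,11}:  v_{2} + v_{4} + v_{10} + v_{11} = v_{5}  so sig = [4:1]
  P={2,3,4,9,11}:  v_{2} + v_{3} + v_{4} + v_{9} + v_{11} = v_{1}  so sig = [5:1]

so the primitive-relation signature multiset is
{ [2:],  [2:1],  [2:1,1] ×3,  [2:1,1,1] ×3,  [2:1,1,1,1],  [2:1,1,1,2],  [2:1,1,2],  [2:1,2,3],  [2:2,2],  [2:2,2,2],  [3:] ×2,  [3:1] ×2,  [3:1,1] ×2,  [3:1,1,1],  [3:2],  [4:1],  [5:1] }


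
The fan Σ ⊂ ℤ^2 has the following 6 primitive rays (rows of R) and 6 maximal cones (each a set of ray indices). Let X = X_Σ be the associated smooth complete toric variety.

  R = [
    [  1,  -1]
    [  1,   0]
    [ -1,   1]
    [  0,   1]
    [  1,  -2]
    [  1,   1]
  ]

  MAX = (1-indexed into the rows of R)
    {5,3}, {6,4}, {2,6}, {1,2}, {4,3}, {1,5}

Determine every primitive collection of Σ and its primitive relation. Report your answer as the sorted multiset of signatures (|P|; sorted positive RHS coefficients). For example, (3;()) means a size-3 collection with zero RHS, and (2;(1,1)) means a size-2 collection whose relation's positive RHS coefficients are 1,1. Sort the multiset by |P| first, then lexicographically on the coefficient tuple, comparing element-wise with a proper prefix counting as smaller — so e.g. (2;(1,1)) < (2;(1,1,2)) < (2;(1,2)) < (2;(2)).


9 collections generate NE(X_Σ); each relation:

  {1,3}:  v_{1} + v_{3} = 0  so sig = (2;())
  {1,4}:  v_{1} + v_{4} = v_{2}  so sig = (2;(1))
  {2,3}:  v_{2} + v_{3} = v_{4}  so sig = (2;(1))
  {2,4}:  v_{2} + v_{4} = v_{6}  so sig = (2;(1))
  {4,5}:  v_{4} + v_{5} = v_{1}  so sig = (2;(1))
  {5,6}:  v_{5} + v_{6} = v_{1} + v_{2}  so sig = (2;(1,1))
  {1,6}:  v_{1} + v_{6} = 2·v_{2}  so sig = (2;(2))
  {2,5}:  v_{2} + v_{5} = 2·v_{1}  so sig = (2;(2))
  {3,6}:  v_{3} + v_{6} = 2·v_{4}  so sig = (2;(2))

Sorted signature multiset PRS(X):
{ (2;()),  (2;(1)) ×4,  (2;(1,1)),  (2;(2)) ×3 }


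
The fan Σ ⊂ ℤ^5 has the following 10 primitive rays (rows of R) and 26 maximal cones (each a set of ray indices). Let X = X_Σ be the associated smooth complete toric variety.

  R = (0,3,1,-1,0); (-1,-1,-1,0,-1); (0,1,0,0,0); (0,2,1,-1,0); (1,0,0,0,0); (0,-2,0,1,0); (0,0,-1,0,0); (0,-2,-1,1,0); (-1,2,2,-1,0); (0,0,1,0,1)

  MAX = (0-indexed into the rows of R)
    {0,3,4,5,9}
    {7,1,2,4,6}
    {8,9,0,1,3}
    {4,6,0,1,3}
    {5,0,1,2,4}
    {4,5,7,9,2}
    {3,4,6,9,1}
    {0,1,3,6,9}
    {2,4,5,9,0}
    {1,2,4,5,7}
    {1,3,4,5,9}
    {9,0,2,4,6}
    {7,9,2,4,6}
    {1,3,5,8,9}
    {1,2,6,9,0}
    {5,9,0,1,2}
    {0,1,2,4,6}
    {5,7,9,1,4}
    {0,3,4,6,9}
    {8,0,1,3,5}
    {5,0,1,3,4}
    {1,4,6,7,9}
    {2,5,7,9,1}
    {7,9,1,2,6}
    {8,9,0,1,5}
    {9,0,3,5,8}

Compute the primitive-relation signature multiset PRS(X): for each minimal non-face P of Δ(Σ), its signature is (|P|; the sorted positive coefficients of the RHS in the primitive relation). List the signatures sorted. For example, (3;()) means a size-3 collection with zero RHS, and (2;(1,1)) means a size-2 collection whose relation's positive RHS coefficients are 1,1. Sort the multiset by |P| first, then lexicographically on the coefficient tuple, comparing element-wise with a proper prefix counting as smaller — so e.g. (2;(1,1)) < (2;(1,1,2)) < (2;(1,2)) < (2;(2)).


11 collections generate NE(X_Σ); each relation:

  • {3,7}:  v_{3} + v_{7} = 0 — sig = (2;())
  • {0,7}:  v_{0} + v_{7} = v_{2} — sig = (2;(1))
  • {2,3}:  v_{2} + v_{3} = v_{0} — sig = (2;(1))
  • {5,6}:  v_{5} + v_{6} = v_{7} — sig = (2;(1))
  • {6,8}:  v_{6} + v_{8} = v_{0} + v_{1} + v_{9} — sig = (2;(1,1,1))
  • {7,8}:  v_{7} + v_{8} = v_{0} + v_{1} + v_{5} + v_{9} — sig = (2;(1,1,1,1))
  • {2,8}:  v_{2} + v_{8} = 2·v_{0} + v_{1} + v_{5} + v_{9} — sig = (2;(1,1,1,2))
  • {4,8}:  v_{4} + v_{8} = 2·v_{3} + v_{5} — sig = (2;(1,2))
  • {1,2,4,9}:  v_{1} + v_{2} + v_{4} + v_{9} = 0 — sig = (4;())
  • {0,1,4,9}:  v_{0} + v_{1} + v_{4} + v_{9} = v_{3} — sig = (4;(1))
  • {0,1,3,5,9}:  v_{0} + v_{1} + v_{3} + v_{5} + v_{9} = v_{8} — sig = (5;(1))

Hence PRS(X_Σ) =
{ (2;()),  (2;(1)) ×3,  (2;(1,1,1)),  (2;(1,1,1,1)),  (2;(1,1,1,2)),  (2;(1,2)),  (4;()),  (4;(1)),  (5;(1)) }


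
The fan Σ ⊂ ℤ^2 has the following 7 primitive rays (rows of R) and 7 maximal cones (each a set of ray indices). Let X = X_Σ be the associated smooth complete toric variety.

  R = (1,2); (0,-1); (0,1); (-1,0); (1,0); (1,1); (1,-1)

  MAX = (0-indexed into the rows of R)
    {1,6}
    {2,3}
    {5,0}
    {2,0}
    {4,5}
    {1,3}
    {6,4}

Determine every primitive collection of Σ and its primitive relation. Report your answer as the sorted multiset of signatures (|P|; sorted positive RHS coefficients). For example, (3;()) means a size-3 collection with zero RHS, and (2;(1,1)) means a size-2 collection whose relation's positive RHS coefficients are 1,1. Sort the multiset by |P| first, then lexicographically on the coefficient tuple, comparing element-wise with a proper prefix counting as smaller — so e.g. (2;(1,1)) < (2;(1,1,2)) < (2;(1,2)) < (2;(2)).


Minimal non-faces — 14 found among 7 rays, 7 max cones:

  {1,2}:  v_{1} + v_{2} = 0  →  sig = (2;())
  {3,4}:  v_{3} + v_{4} = 0  →  sig = (2;())
  {0,1}:  v_{0} + v_{1} = v_{5}  →  sig = (2;(1))
  {1,4}:  v_{1} + v_{4} = v_{6}  →  sig = (2;(1))
  {1,5}:  v_{1} + v_{5} = v_{4}  →  sig = (2;(1))
  {2,4}:  v_{2} + v_{4} = v_{5}  →  sig = (2;(1))
  {2,5}:  v_{2} + v_{5} = v_{0}  →  sig = (2;(1))
  {2,6}:  v_{2} + v_{6} = v_{4}  →  sig = (2;(1))
  {3,5}:  v_{3} + v_{5} = v_{2}  →  sig = (2;(1))
  {3,6}:  v_{3} + v_{6} = v_{1}  →  sig = (2;(1))
  {0,6}:  v_{0} + v_{6} = v_{4} + v_{5}  →  sig = (2;(1,1))
  {0,3}:  v_{0} + v_{3} = 2·v_{2}  →  sig = (2;(2))
  {0,4}:  v_{0} + v_{4} = 2·v_{5}  →  sig = (2;(2))
  {5,6}:  v_{5} + v_{6} = 2·v_{4}  →  sig = (2;(2))

Sorted signature multiset PRS(X):
    (2;())
    (2;())
    (2;(1))
    (2;(1))
    (2;(1))
    (2;(1))
    (2;(1))
    (2;(1))
    (2;(1))
    (2;(1))
    (2;(1,1))
    (2;(2))
    (2;(2))
    (2;(2))
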